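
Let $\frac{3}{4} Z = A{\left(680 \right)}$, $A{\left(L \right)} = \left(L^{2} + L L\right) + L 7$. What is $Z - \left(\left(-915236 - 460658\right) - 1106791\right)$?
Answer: $\frac{11166295}{3} \approx 3.7221 \cdot 10^{6}$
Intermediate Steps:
$A{\left(L \right)} = 2 L^{2} + 7 L$ ($A{\left(L \right)} = \left(L^{2} + L^{2}\right) + 7 L = 2 L^{2} + 7 L$)
$Z = \frac{3718240}{3}$ ($Z = \frac{4 \cdot 680 \left(7 + 2 \cdot 680\right)}{3} = \frac{4 \cdot 680 \left(7 + 1360\right)}{3} = \frac{4 \cdot 680 \cdot 1367}{3} = \frac{4}{3} \cdot 929560 = \frac{3718240}{3} \approx 1.2394 \cdot 10^{6}$)
$Z - \left(\left(-915236 - 460658\right) - 1106791\right) = \frac{3718240}{3} - \left(\left(-915236 - 460658\right) - 1106791\right) = \frac{3718240}{3} - \left(-1375894 - 1106791\right) = \frac{3718240}{3} - -2482685 = \frac{3718240}{3} + 2482685 = \frac{11166295}{3}$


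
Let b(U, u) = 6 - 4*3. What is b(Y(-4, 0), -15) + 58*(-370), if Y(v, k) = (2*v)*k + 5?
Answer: -21466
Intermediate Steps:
Y(v, k) = 5 + 2*k*v (Y(v, k) = 2*k*v + 5 = 5 + 2*k*v)
b(U, u) = -6 (b(U, u) = 6 - 12 = -6)
b(Y(-4, 0), -15) + 58*(-370) = -6 + 58*(-370) = -6 - 21460 = -21466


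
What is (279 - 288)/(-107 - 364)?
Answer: 3/157 ≈ 0.019108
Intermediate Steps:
(279 - 288)/(-107 - 364) = -9/(-471) = -9*(-1/471) = 3/157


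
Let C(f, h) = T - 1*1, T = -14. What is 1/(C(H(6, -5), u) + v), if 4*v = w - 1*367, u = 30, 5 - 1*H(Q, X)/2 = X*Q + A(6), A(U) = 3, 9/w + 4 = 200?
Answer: -784/83683 ≈ -0.0093687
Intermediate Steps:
w = 9/196 (w = 9/(-4 + 200) = 9/196 ≈ 0.045918)
H(Q, X) = 4 - 2*Q*X (H(Q, X) = 10 - 2*(X*Q + 3) = 10 - 2*(Q*X + 3) = 10 - 2*(3 + Q*X) = 10 + (-6 - 2*Q*X) = 4 - 2*Q*X)
v = -71923/784 (v = (9/196 - 1*367)/4 = (9/196 - 367)/4 = (¼)*(-71923/196) = -71923/784 ≈ -91.739)
C(f, h) = -15 (C(f, h) = -14 - 1*1 = -14 - 1 = -15)
1/(C(H(6, -5), u) + v) = 1/(-15 - 71923/784) = 1/(-83683/784) = -784/83683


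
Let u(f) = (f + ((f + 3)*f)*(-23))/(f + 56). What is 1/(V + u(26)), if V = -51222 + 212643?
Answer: 41/6609603 ≈ 6.2031e-6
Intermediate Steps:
u(f) = (f - 23*f*(3 + f))/(56 + f) (u(f) = (f + ((3 + f)*f)*(-23))/(56 + f) = (f + (f*(3 + f))*(-23))/(56 + f) = (f - 23*f*(3 + f))/(56 + f))
V = 161421
1/(V + u(26)) = 1/(161421 - 1*26*(68 + 23*26)/(56 + 26)) = 1/(161421 - 1*26*(68 + 598)/82) = 1/(161421 - 1*26*1/82*666) = 1/(161421 - 8658/41) = 1/(6609603/41) = 41/6609603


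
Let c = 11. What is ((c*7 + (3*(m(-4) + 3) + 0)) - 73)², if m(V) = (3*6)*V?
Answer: 41209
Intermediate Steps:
m(V) = 18*V
((c*7 + (3*(m(-4) + 3) + 0)) - 73)² = ((11*7 + (3*(18*(-4) + 3) + 0)) - 73)² = ((77 + (3*(-72 + 3) + 0)) - 73)² = ((77 + (3*(-69) + 0)) - 73)² = ((77 + (-207 + 0)) - 73)² = ((77 - 207) - 73)² = (-130 - 73)² = (-203)² = 41209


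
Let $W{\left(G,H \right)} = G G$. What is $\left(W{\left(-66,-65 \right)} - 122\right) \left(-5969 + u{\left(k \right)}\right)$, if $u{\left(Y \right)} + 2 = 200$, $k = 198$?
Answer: $-24434414$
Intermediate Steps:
$u{\left(Y \right)} = 198$ ($u{\left(Y \right)} = -2 + 200 = 198$)
$W{\left(G,H \right)} = G^{2}$
$\left(W{\left(-66,-65 \right)} - 122\right) \left(-5969 + u{\left(k \right)}\right) = \left(\left(-66\right)^{2} - 122\right) \left(-5969 + 198\right) = \left(4356 - 122\right) \left(-5771\right) = 4234 \left(-5771\right) = -24434414$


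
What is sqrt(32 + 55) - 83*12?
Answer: -996 + sqrt(87) ≈ -986.67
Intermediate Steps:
sqrt(32 + 55) - 83*12 = sqrt(87) - 996 = -996 + sqrt(87)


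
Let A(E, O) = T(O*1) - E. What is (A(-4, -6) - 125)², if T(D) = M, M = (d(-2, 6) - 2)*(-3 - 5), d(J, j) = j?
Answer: 23409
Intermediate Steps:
M = -32 (M = (6 - 2)*(-3 - 5) = 4*(-8) = -32)
T(D) = -32
A(E, O) = -32 - E
(A(-4, -6) - 125)² = ((-32 - 1*(-4)) - 125)² = ((-32 + 4) - 125)² = (-28 - 125)² = (-153)² = 23409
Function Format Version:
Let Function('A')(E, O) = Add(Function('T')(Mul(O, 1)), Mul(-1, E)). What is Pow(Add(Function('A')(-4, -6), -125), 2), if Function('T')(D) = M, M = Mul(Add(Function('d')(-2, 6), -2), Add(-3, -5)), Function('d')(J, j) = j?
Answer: 23409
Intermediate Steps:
M = -32 (M = Mul(Add(6, -2), Add(-3, -5)) = Mul(4, -8) = -32)
Function('T')(D) = -32
Function('A')(E, O) = Add(-32, Mul(-1, E))
Pow(Add(Function('A')(-4, -6), -125), 2) = Pow(Add(Add(-32, Mul(-1, -4)), -125), 2) = Pow(Add(Add(-32, 4), -125), 2) = Pow(Add(-28, -125), 2) = Pow(-153, 2) = 23409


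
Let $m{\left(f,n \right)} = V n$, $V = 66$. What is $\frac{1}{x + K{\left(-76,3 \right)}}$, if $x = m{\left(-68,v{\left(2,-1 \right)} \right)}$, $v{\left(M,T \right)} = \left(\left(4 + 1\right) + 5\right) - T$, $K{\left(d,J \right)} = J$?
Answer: $\frac{1}{729} \approx 0.0013717$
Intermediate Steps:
$v{\left(M,T \right)} = 10 - T$ ($v{\left(M,T \right)} = \left(5 + 5\right) - T = 10 - T$)
$m{\left(f,n \right)} = 66 n$
$x = 726$ ($x = 66 \left(10 - -1\right) = 66 \left(10 + 1\right) = 66 \cdot 11 = 726$)
$\frac{1}{x + K{\left(-76,3 \right)}} = \frac{1}{726 + 3} = \frac{1}{729}$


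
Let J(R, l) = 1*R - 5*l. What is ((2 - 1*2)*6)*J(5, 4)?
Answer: 0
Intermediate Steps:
J(R, l) = R - 5*l
((2 - 1*2)*6)*J(5, 4) = ((2 - 1*2)*6)*(5 - 5*4) = ((2 - 2)*6)*(5 - 20) = (0*6)*(-15) = 0*(-15) = 0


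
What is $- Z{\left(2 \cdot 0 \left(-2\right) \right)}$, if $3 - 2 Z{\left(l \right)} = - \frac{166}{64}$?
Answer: $- \frac{179}{64} \approx -2.7969$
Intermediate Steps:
$Z{\left(l \right)} = \frac{179}{64}$ ($Z{\left(l \right)} = \frac{3}{2} - \frac{\left(-166\right) \frac{1}{64}}{2} = \frac{3}{2} - - \frac{83}{64} = \frac{3}{2} + \frac{83}{64} = \frac{179}{64}$)
$- Z{\left(2 \cdot 0 \left(-2\right) \right)} = \left(-1\right) \frac{179}{64} = - \frac{179}{64}$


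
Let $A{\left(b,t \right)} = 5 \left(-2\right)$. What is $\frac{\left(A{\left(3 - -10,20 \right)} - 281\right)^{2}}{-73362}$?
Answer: $- \frac{28227}{24454} \approx -1.1543$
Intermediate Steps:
$A{\left(b,t \right)} = -10$
$\frac{\left(A{\left(3 - -10,20 \right)} - 281\right)^{2}}{-73362} = \frac{\left(-10 - 281\right)^{2}}{-73362} = \left(-291\right)^{2} \left(- \frac{1}{73362}\right) = 84681 \left(- \frac{1}{73362}\right) = - \frac{28227}{24454}$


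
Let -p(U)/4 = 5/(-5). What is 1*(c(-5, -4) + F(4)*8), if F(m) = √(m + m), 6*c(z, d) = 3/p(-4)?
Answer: ⅛ + 16*√2 ≈ 22.752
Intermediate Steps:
p(U) = 4 (p(U) = -20/(-5) = -20*(-1)/5 = -4*(-1) = 4)
c(z, d) = ⅛ (c(z, d) = (3/4)/6 = (3*(¼))/6 = (⅙)*(¾) = ⅛)
F(m) = √2*√m (F(m) = √(2*m) = √2*√m)
1*(c(-5, -4) + F(4)*8) = 1*(⅛ + (√2*√4)*8) = 1*(⅛ + (√2*2)*8) = 1*(⅛ + (2*√2)*8) = 1*(⅛ + 16*√2) = ⅛ + 16*√2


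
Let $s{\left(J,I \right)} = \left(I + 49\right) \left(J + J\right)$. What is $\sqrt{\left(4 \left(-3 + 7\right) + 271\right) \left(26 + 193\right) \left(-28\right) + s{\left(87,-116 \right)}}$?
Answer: $3 i \sqrt{196838} \approx 1331.0 i$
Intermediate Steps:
$s{\left(J,I \right)} = 2 J \left(49 + I\right)$ ($s{\left(J,I \right)} = \left(49 + I\right) 2 J = 2 J \left(49 + I\right)$)
$\sqrt{\left(4 \left(-3 + 7\right) + 271\right) \left(26 + 193\right) \left(-28\right) + s{\left(87,-116 \right)}} = \sqrt{\left(4 \left(-3 + 7\right) + 271\right) \left(26 + 193\right) \left(-28\right) + 2 \cdot 87 \left(49 - 116\right)} = \sqrt{\left(4 \cdot 4 + 271\right) 219 \left(-28\right) + 2 \cdot 87 \left(-67\right)} = \sqrt{\left(16 + 271\right) 219 \left(-28\right) - 11658} = \sqrt{287 \cdot 219 \left(-28\right) - 11658} = \sqrt{62853 \left(-28\right) - 11658} = \sqrt{-1759884 - 11658} = \sqrt{-1771542} = 3 i \sqrt{196838}$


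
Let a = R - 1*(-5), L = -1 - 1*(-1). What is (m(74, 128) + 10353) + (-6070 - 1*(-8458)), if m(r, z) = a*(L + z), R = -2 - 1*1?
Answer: 12997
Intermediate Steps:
R = -3 (R = -2 - 1 = -3)
L = 0 (L = -1 + 1 = 0)
a = 2 (a = -3 - 1*(-5) = -3 + 5 = 2)
m(r, z) = 2*z (m(r, z) = 2*(0 + z) = 2*z)
(m(74, 128) + 10353) + (-6070 - 1*(-8458)) = (2*128 + 10353) + (-6070 - 1*(-8458)) = (256 + 10353) + (-6070 + 8458) = 10609 + 2388 = 12997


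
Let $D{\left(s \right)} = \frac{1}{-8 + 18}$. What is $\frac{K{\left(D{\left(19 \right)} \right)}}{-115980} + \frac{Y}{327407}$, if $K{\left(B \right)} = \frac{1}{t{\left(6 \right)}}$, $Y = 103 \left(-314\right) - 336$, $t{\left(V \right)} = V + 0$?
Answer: $- \frac{22740294047}{227835983160} \approx -0.09981$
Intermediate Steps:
$t{\left(V \right)} = V$
$D{\left(s \right)} = \frac{1}{10}$
$Y = -32678$ ($Y = -32342 - 336 = -32678$)
$K{\left(B \right)} = \frac{1}{6}$
$\frac{K{\left(D{\left(19 \right)} \right)}}{-115980} + \frac{Y}{327407} = \frac{1}{6 \left(-115980\right)} - \frac{32678}{327407} = \frac{1}{6} \left(- \frac{1}{115980}\right) - \frac{32678}{327407} = - \frac{1}{695880} - \frac{32678}{327407} = - \frac{22740294047}{227835983160}$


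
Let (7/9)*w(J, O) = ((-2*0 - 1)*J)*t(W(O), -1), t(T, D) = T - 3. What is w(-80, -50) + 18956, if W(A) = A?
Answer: 94532/7 ≈ 13505.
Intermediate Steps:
t(T, D) = -3 + T
w(J, O) = -9*J*(-3 + O)/7 (w(J, O) = 9*(((-2*0 - 1)*J)*(-3 + O))/7 = 9*(((0 - 1)*J)*(-3 + O))/7 = 9*((-J)*(-3 + O))/7 = 9*(-J*(-3 + O))/7 = -9*J*(-3 + O)/7)
w(-80, -50) + 18956 = (9/7)*(-80)*(3 - 1*(-50)) + 18956 = (9/7)*(-80)*(3 + 50) + 18956 = (9/7)*(-80)*53 + 18956 = -38160/7 + 18956 = 94532/7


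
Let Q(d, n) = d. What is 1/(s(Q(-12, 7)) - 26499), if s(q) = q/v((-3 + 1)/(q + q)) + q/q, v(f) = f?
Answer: -1/26642 ≈ -3.7535e-5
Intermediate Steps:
s(q) = 1 - q**2 (s(q) = q/(((-3 + 1)/(q + q))) + q/q = q/((-2*1/(2*q))) + 1 = q/((-1/q)) + 1 = q*(-q) + 1 = -q**2 + 1 = 1 - q**2)
1/(s(Q(-12, 7)) - 26499) = 1/((1 - 1*(-12)**2) - 26499) = 1/((1 - 1*144) - 26499) = 1/((1 - 144) - 26499) = 1/(-143 - 26499) = 1/(-26642) = -1/26642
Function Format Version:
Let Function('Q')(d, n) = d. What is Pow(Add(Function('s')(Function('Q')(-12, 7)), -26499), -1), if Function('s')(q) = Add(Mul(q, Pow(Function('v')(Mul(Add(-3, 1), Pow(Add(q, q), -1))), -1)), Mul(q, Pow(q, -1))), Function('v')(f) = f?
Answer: Rational(-1, 26642) ≈ -3.7535e-5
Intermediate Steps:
Function('s')(q) = Add(1, Mul(-1, Pow(q, 2))) (Function('s')(q) = Add(Mul(q, Pow(Mul(Add(-3, 1), Pow(Add(q, q), -1)), -1)), Mul(q, Pow(q, -1))) = Add(Mul(q, Pow(Mul(-2, Pow(Mul(2, q), -1)), -1)), 1) = Add(Mul(q, Pow(Mul(-2, Mul(Rational(1, 2), Pow(q, -1))), -1)), 1) = Add(Mul(q, Pow(Mul(-1, Pow(q, -1)), -1)), 1) = Add(Mul(q, Mul(-1, q)), 1) = Add(Mul(-1, Pow(q, 2)), 1) = Add(1, Mul(-1, Pow(q, 2))))
Pow(Add(Function('s')(Function('Q')(-12, 7)), -26499), -1) = Pow(Add(Add(1, Mul(-1, Pow(-12, 2))), -26499), -1) = Pow(Add(Add(1, Mul(-1, 144)), -26499), -1) = Pow(Add(Add(1, -144), -26499), -1) = Pow(Add(-143, -26499), -1) = Pow(-26642, -1) = Rational(-1, 26642)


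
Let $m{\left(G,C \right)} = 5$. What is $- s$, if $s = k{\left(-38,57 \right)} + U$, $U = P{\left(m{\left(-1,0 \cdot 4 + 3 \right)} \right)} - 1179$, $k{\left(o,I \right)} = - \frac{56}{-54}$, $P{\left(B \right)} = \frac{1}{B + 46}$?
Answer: $\frac{540676}{459} \approx 1177.9$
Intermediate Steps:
$P{\left(B \right)} = \frac{1}{46 + B}$
$k{\left(o,I \right)} = \frac{28}{27}$ ($k{\left(o,I \right)} = \left(-56\right) \left(- \frac{1}{54}\right) = \frac{28}{27}$)
$U = - \frac{60128}{51}$ ($U = \frac{1}{46 + 5} - 1179 = \frac{1}{51} - 1179 = - \frac{60128}{51} \approx -1179.0$)
$s = - \frac{540676}{459}$ ($s = \frac{28}{27} - \frac{60128}{51} = - \frac{540676}{459} \approx -1177.9$)
$- s = \left(-1\right) \left(- \frac{540676}{459}\right) = \frac{540676}{459}$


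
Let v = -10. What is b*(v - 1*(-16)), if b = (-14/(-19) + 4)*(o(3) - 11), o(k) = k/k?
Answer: -5400/19 ≈ -284.21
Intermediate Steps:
o(k) = 1
b = -900/19 (b = (-14/(-19) + 4)*(1 - 11) = (-14*(-1/19) + 4)*(-10) = (14/19 + 4)*(-10) = (90/19)*(-10) = -900/19 ≈ -47.368)
b*(v - 1*(-16)) = -900*(-10 - 1*(-16))/19 = -900*(-10 + 16)/19 = -900/19*6 = -5400/19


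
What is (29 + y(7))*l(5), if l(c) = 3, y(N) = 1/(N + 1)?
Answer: 699/8 ≈ 87.375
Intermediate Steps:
y(N) = 1/(1 + N)
(29 + y(7))*l(5) = (29 + 1/(1 + 7))*3 = (29 + 1/8)*3 = (29 + ⅛)*3 = (233/8)*3 = 699/8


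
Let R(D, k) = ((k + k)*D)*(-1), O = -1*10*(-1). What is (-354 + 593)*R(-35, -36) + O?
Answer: -602270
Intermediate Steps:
O = 10 (O = -10*(-1) = 10)
R(D, k) = -2*D*k (R(D, k) = ((2*k)*D)*(-1) = (2*D*k)*(-1) = -2*D*k)
(-354 + 593)*R(-35, -36) + O = (-354 + 593)*(-2*(-35)*(-36)) + 10 = 239*(-2520) + 10 = -602280 + 10 = -602270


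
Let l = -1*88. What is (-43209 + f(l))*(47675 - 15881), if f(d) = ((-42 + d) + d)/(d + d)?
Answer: -60444892851/44 ≈ -1.3737e+9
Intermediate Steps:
l = -88
f(d) = (-42 + 2*d)/(2*d) (f(d) = (-42 + 2*d)/((2*d)) = (-42 + 2*d)*(1/(2*d)) = (-42 + 2*d)/(2*d))
(-43209 + f(l))*(47675 - 15881) = (-43209 + (-21 - 88)/(-88))*(47675 - 15881) = (-43209 - 1/88*(-109))*31794 = (-43209 + 109/88)*31794 = -3802283/88*31794 = -60444892851/44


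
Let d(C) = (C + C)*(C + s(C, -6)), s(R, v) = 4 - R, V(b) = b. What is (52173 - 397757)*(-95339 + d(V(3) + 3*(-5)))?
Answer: 32980809040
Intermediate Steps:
d(C) = 8*C (d(C) = (C + C)*(C + (4 - C)) = (2*C)*4 = 8*C)
(52173 - 397757)*(-95339 + d(V(3) + 3*(-5))) = (52173 - 397757)*(-95339 + 8*(3 + 3*(-5))) = -345584*(-95339 + 8*(3 - 15)) = -345584*(-95339 + 8*(-12)) = -345584*(-95339 - 96) = -345584*(-95435) = 32980809040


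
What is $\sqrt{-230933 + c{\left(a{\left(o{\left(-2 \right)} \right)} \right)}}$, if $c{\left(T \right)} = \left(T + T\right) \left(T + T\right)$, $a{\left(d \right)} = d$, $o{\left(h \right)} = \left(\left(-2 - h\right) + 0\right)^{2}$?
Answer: $i \sqrt{230933} \approx 480.55 i$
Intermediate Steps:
$o{\left(h \right)} = \left(-2 - h\right)^{2}$
$c{\left(T \right)} = 4 T^{2}$ ($c{\left(T \right)} = 2 T 2 T = 4 T^{2}$)
$\sqrt{-230933 + c{\left(a{\left(o{\left(-2 \right)} \right)} \right)}} = \sqrt{-230933 + 4 \left(\left(2 - 2\right)^{2}\right)^{2}} = \sqrt{-230933 + 4 \left(0^{2}\right)^{2}} = \sqrt{-230933 + 4 \cdot 0^{2}} = \sqrt{-230933 + 4 \cdot 0} = \sqrt{-230933 + 0} = \sqrt{-230933} = i \sqrt{230933}$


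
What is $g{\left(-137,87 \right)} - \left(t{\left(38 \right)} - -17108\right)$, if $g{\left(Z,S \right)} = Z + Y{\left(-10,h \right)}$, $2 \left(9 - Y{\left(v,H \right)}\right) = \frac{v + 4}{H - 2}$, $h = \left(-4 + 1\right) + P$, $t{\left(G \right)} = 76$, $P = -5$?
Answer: $- \frac{173123}{10} \approx -17312.0$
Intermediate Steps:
$h = -8$ ($h = \left(-4 + 1\right) - 5 = -3 - 5 = -8$)
$Y{\left(v,H \right)} = 9 - \frac{4 + v}{2 \left(-2 + H\right)}$ ($Y{\left(v,H \right)} = 9 - \frac{\left(v + 4\right) \frac{1}{H - 2}}{2} = 9 - \frac{\left(4 + v\right) \frac{1}{-2 + H}}{2} = 9 - \frac{\frac{1}{-2 + H} \left(4 + v\right)}{2} = 9 - \frac{4 + v}{2 \left(-2 + H\right)}$)
$g{\left(Z,S \right)} = \frac{87}{10} + Z$ ($g{\left(Z,S \right)} = Z + \frac{-40 - -10 + 18 \left(-8\right)}{2 \left(-2 - 8\right)} = Z + \frac{-40 + 10 - 144}{2 \left(-10\right)} = Z + \frac{1}{2} \left(- \frac{1}{10}\right) \left(-174\right) = Z + \frac{87}{10} = \frac{87}{10} + Z$)
$g{\left(-137,87 \right)} - \left(t{\left(38 \right)} - -17108\right) = \left(\frac{87}{10} - 137\right) - \left(76 - -17108\right) = - \frac{1283}{10} - \left(76 + 17108\right) = - \frac{1283}{10} - 17184 = - \frac{173123}{10}$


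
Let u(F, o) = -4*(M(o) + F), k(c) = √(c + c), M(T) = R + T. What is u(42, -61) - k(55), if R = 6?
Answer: 52 - √110 ≈ 41.512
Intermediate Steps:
M(T) = 6 + T
k(c) = √2*√c (k(c) = √(2*c) = √2*√c)
u(F, o) = -24 - 4*F - 4*o (u(F, o) = -4*((6 + o) + F) = -4*(6 + F + o) = -24 - 4*F - 4*o)
u(42, -61) - k(55) = (-24 - 4*42 - 4*(-61)) - √2*√55 = (-24 - 168 + 244) - √110 = 52 - √110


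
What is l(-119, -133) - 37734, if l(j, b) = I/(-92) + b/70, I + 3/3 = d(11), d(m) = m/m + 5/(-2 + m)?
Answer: -156226651/4140 ≈ -37736.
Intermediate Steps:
d(m) = 1 + 5/(-2 + m)
I = 5/9 (I = -1 + (3 + 11)/(-2 + 11) = -1 + 14/9 = 5/9 ≈ 0.55556)
l(j, b) = -5/828 + b/70 (l(j, b) = (5/9)/(-92) + b/70 = (5/9)*(-1/92) + b*(1/70) = -5/828 + b/70)
l(-119, -133) - 37734 = (-5/828 + (1/70)*(-133)) - 37734 = (-5/828 - 19/10) - 37734 = -7891/4140 - 37734 = -156226651/4140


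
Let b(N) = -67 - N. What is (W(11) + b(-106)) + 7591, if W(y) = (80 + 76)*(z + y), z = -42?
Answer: 2794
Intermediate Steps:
W(y) = -6552 + 156*y (W(y) = (80 + 76)*(-42 + y) = 156*(-42 + y) = -6552 + 156*y)
(W(11) + b(-106)) + 7591 = ((-6552 + 156*11) + (-67 - 1*(-106))) + 7591 = ((-6552 + 1716) + (-67 + 106)) + 7591 = (-4836 + 39) + 7591 = -4797 + 7591 = 2794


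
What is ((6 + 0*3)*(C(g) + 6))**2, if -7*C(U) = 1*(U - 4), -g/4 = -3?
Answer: 41616/49 ≈ 849.31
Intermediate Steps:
g = 12 (g = -4*(-3) = 12)
C(U) = 4/7 - U/7 (C(U) = -(U - 4)/7 = -(-4 + U)/7 = 4/7 - U/7)
((6 + 0*3)*(C(g) + 6))**2 = ((6 + 0*3)*((4/7 - 1/7*12) + 6))**2 = ((6 + 0)*((4/7 - 12/7) + 6))**2 = (6*(-8/7 + 6))**2 = (6*(34/7))**2 = (204/7)**2 = 41616/49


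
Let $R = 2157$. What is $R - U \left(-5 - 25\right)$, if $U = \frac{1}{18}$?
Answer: $\frac{6476}{3} \approx 2158.7$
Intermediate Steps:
$U = \frac{1}{18} \approx 0.055556$
$R - U \left(-5 - 25\right) = 2157 - \frac{-5 - 25}{18} = 2157 - \frac{1}{18} \left(-30\right) = 2157 - - \frac{5}{3} = 2157 + \frac{5}{3} = \frac{6476}{3}$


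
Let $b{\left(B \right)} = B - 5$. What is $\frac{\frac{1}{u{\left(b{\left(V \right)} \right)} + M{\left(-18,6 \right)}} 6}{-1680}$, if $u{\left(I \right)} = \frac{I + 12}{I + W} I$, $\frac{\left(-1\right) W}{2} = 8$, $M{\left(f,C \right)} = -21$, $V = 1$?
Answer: $\frac{1}{5432} \approx 0.00018409$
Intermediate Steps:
$W = -16$ ($W = \left(-2\right) 8 = -16$)
$b{\left(B \right)} = -5 + B$ ($b{\left(B \right)} = B - 5 = -5 + B$)
$u{\left(I \right)} = \frac{I \left(12 + I\right)}{-16 + I}$ ($u{\left(I \right)} = \frac{I + 12}{I - 16} I = \frac{12 + I}{-16 + I} I = \frac{I \left(12 + I\right)}{-16 + I}$)
$\frac{\frac{1}{u{\left(b{\left(V \right)} \right)} + M{\left(-18,6 \right)}} 6}{-1680} = \frac{\frac{1}{\frac{\left(-5 + 1\right) \left(12 + \left(-5 + 1\right)\right)}{-16 + \left(-5 + 1\right)} - 21} \cdot 6}{-1680} = \frac{1}{- \frac{4 \left(12 - 4\right)}{-16 - 4} - 21} \cdot 6 \left(- \frac{1}{1680}\right) = \frac{1}{\left(-4\right) \frac{1}{-20} \cdot 8 - 21} \cdot 6 \left(- \frac{1}{1680}\right) = \frac{1}{\left(-4\right) \left(- \frac{1}{20}\right) 8 - 21} \cdot 6 \left(- \frac{1}{1680}\right) = \frac{1}{\frac{8}{5} - 21} \cdot 6 \left(- \frac{1}{1680}\right) = \frac{1}{- \frac{97}{5}} \cdot 6 \left(- \frac{1}{1680}\right) = \left(- \frac{5}{97}\right) 6 \left(- \frac{1}{1680}\right) = \left(- \frac{30}{97}\right) \left(- \frac{1}{1680}\right) = \frac{1}{5432}$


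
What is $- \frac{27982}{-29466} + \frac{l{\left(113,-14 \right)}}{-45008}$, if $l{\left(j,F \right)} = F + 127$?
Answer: $\frac{628042099}{663102864} \approx 0.94713$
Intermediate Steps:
$l{\left(j,F \right)} = 127 + F$
$- \frac{27982}{-29466} + \frac{l{\left(113,-14 \right)}}{-45008} = - \frac{27982}{-29466} + \frac{127 - 14}{-45008} = \left(-27982\right) \left(- \frac{1}{29466}\right) + 113 \left(- \frac{1}{45008}\right) = \frac{13991}{14733} - \frac{113}{45008} = \frac{628042099}{663102864}$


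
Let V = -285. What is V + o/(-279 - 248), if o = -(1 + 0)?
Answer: -150194/527 ≈ -285.00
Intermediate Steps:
o = -1 (o = -1*1 = -1)
V + o/(-279 - 248) = -285 - 1/(-279 - 248) = -285 - 1/(-527) = -285 - 1/527*(-1) = -285 + 1/527 = -150194/527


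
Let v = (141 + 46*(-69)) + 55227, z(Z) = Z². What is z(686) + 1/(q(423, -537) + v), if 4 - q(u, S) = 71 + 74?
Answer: 24495933589/52053 ≈ 4.7060e+5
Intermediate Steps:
q(u, S) = -141 (q(u, S) = 4 - (71 + 74) = 4 - 1*145 = 4 - 145 = -141)
v = 52194 (v = (141 - 3174) + 55227 = -3033 + 55227 = 52194)
z(686) + 1/(q(423, -537) + v) = 686² + 1/(-141 + 52194) = 470596 + 1/52053 = 24495933589/52053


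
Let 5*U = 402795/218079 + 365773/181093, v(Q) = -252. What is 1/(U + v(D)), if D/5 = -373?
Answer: -21940322415/5511993385802 ≈ -0.0039805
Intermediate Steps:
D = -1865 (D = 5*(-373) = -1865)
U = 16967862778/21940322415 (U = (402795/218079 + 365773/181093)/5 = (402795*(1/218079) + 365773*(1/181093))/5 = (44755/24231 + 365773/181093)/5 = (⅕)*(16967862778/4388064483) = 16967862778/21940322415 ≈ 0.77336)
1/(U + v(D)) = 1/(16967862778/21940322415 - 252) = 1/(-5511993385802/21940322415) = -21940322415/5511993385802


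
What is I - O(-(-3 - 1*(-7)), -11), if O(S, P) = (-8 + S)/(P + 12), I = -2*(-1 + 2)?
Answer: 10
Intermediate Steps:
I = -2 (I = -2*1 = -2)
O(S, P) = (-8 + S)/(12 + P)
I - O(-(-3 - 1*(-7)), -11) = -2 - (-8 - (-3 - 1*(-7)))/(12 - 11) = -2 - (-8 - (-3 + 7))/1 = -2 - (-8 - 1*4) = -2 - (-8 - 4) = -2 - (-12) = -2 - 1*(-12) = -2 + 12 = 10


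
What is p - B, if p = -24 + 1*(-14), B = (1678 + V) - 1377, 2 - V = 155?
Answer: -186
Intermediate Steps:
V = -153 (V = 2 - 1*155 = 2 - 155 = -153)
B = 148 (B = (1678 - 153) - 1377 = 1525 - 1377 = 148)
p = -38 (p = -24 - 14 = -38)
p - B = -38 - 1*148 = -38 - 148 = -186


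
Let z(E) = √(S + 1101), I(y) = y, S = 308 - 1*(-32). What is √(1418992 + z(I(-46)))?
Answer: √(1418992 + √1441) ≈ 1191.2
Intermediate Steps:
S = 340 (S = 308 + 32 = 340)
z(E) = √1441 (z(E) = √(340 + 1101) = √1441)
√(1418992 + z(I(-46))) = √(1418992 + √1441)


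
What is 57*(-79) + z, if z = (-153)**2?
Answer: 18906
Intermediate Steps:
z = 23409
57*(-79) + z = 57*(-79) + 23409 = -4503 + 23409 = 18906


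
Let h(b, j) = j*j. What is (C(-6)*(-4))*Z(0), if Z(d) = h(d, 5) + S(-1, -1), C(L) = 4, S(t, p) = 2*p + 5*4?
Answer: -688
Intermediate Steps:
S(t, p) = 20 + 2*p (S(t, p) = 2*p + 20 = 20 + 2*p)
h(b, j) = j**2
Z(d) = 43 (Z(d) = 5**2 + (20 + 2*(-1)) = 25 + (20 - 2) = 25 + 18 = 43)
(C(-6)*(-4))*Z(0) = (4*(-4))*43 = -16*43 = -688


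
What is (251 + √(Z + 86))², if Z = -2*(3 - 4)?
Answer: 63089 + 1004*√22 ≈ 67798.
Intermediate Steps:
Z = 2 (Z = -2*(-1) = 2)
(251 + √(Z + 86))² = (251 + √(2 + 86))² = (251 + √88)² = (251 + 2*√22)²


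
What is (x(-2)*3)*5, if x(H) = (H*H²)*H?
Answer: 240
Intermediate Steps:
x(H) = H⁴ (x(H) = H³*H = H⁴)
(x(-2)*3)*5 = ((-2)⁴*3)*5 = (16*3)*5 = 48*5 = 240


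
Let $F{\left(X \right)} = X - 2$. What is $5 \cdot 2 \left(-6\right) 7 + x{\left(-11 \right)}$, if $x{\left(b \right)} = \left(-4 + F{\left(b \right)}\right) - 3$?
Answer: $-440$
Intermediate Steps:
$F{\left(X \right)} = -2 + X$ ($F{\left(X \right)} = X - 2 = -2 + X$)
$x{\left(b \right)} = -9 + b$ ($x{\left(b \right)} = \left(-4 + \left(-2 + b\right)\right) - 3 = \left(-6 + b\right) - 3 = -9 + b$)
$5 \cdot 2 \left(-6\right) 7 + x{\left(-11 \right)} = 5 \cdot 2 \left(-6\right) 7 - 20 = 10 \left(-6\right) 7 - 20 = \left(-60\right) 7 - 20 = -420 - 20 = -440$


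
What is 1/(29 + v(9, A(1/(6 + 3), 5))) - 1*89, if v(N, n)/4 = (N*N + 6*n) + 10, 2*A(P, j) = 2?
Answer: -37112/417 ≈ -88.998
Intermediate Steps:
A(P, j) = 1 (A(P, j) = (½)*2 = 1)
v(N, n) = 40 + 4*N² + 24*n (v(N, n) = 4*((N*N + 6*n) + 10) = 4*((N² + 6*n) + 10) = 4*(10 + N² + 6*n) = 40 + 4*N² + 24*n)
1/(29 + v(9, A(1/(6 + 3), 5))) - 1*89 = 1/(29 + (40 + 4*9² + 24*1)) - 1*89 = 1/(29 + (40 + 4*81 + 24)) - 89 = 1/(29 + (40 + 324 + 24)) - 89 = 1/(29 + 388) - 89 = 1/417 - 89 = -37112/417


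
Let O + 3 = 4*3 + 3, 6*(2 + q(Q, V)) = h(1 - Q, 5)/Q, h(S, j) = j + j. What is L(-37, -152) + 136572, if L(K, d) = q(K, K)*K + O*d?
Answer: 404471/3 ≈ 1.3482e+5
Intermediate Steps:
h(S, j) = 2*j
q(Q, V) = -2 + 5/(3*Q) (q(Q, V) = -2 + ((2*5)/Q)/6 = -2 + (10/Q)/6 = -2 + 5/(3*Q))
O = 12 (O = -3 + (4*3 + 3) = -3 + (12 + 3) = -3 + 15 = 12)
L(K, d) = 12*d + K*(-2 + 5/(3*K)) (L(K, d) = (-2 + 5/(3*K))*K + 12*d = K*(-2 + 5/(3*K)) + 12*d = 12*d + K*(-2 + 5/(3*K)))
L(-37, -152) + 136572 = (5/3 - 2*(-37) + 12*(-152)) + 136572 = (5/3 + 74 - 1824) + 136572 = -5245/3 + 136572 = 404471/3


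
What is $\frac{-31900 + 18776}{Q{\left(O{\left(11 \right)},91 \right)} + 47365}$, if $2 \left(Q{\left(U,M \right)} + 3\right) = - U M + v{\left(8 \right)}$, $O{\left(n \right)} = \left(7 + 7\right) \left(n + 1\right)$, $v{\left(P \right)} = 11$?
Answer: $- \frac{26248}{79447} \approx -0.33038$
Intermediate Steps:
$O{\left(n \right)} = 14 + 14 n$ ($O{\left(n \right)} = 14 \left(1 + n\right) = 14 + 14 n$)
$Q{\left(U,M \right)} = \frac{5}{2} - \frac{M U}{2}$ ($Q{\left(U,M \right)} = -3 + \frac{- U M + 11}{2} = -3 + \frac{- M U + 11}{2} = -3 + \frac{11 - M U}{2} = -3 - \left(- \frac{11}{2} + \frac{M U}{2}\right) = \frac{5}{2} - \frac{M U}{2}$)
$\frac{-31900 + 18776}{Q{\left(O{\left(11 \right)},91 \right)} + 47365} = \frac{-31900 + 18776}{\left(\frac{5}{2} - \frac{91 \left(14 + 14 \cdot 11\right)}{2}\right) + 47365} = - \frac{13124}{\left(\frac{5}{2} - \frac{91 \left(14 + 154\right)}{2}\right) + 47365} = - \frac{13124}{\left(\frac{5}{2} - \frac{91}{2} \cdot 168\right) + 47365} = - \frac{13124}{\left(\frac{5}{2} - 7644\right) + 47365} = - \frac{13124}{- \frac{15283}{2} + 47365} = - \frac{13124}{\frac{79447}{2}} = \left(-13124\right) \frac{2}{79447} = - \frac{26248}{79447}$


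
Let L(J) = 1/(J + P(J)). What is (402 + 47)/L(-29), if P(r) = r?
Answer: -26042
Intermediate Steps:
L(J) = 1/(2*J) (L(J) = 1/(J + J) = 1/(2*J))
(402 + 47)/L(-29) = (402 + 47)/(((½)/(-29))) = 449/(((½)*(-1/29))) = 449/(-1/58) = 449*(-58) = -26042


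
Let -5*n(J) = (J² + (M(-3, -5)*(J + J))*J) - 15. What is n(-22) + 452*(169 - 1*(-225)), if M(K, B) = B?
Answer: 894811/5 ≈ 1.7896e+5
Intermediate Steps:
n(J) = 3 + 9*J²/5 (n(J) = -((J² + (-5*(J + J))*J) - 15)/5 = -((J² + (-10*J)*J) - 15)/5 = -((J² - 10*J²) - 15)/5 = -(-9*J² - 15)/5 = -(-15 - 9*J²)/5 = 3 + 9*J²/5)
n(-22) + 452*(169 - 1*(-225)) = (3 + (9/5)*(-22)²) + 452*(169 - 1*(-225)) = (3 + (9/5)*484) + 452*(169 + 225) = (3 + 4356/5) + 452*394 = 4371/5 + 178088 = 894811/5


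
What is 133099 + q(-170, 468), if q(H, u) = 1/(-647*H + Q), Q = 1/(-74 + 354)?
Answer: 4099076656179/30797201 ≈ 1.3310e+5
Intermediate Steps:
Q = 1/280 ≈ 0.0035714
q(H, u) = 1/(1/280 - 647*H) (q(H, u) = 1/(-647*H + 1/280) = 1/(1/280 - 647*H))
133099 + q(-170, 468) = 133099 - 280/(-1 + 181160*(-170)) = 133099 - 280/(-1 - 30797200) = 133099 - 280/(-30797201) = 133099 - 280*(-1/30797201) = 133099 + 280/30797201 = 4099076656179/30797201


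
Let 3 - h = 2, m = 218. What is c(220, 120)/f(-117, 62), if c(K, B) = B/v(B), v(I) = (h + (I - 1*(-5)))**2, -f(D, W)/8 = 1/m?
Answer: -545/2646 ≈ -0.20597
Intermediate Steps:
f(D, W) = -4/109 (f(D, W) = -8/218 = -8*1/218 = -4/109)
h = 1 (h = 3 - 1*2 = 3 - 2 = 1)
v(I) = (6 + I)**2 (v(I) = (1 + (I - 1*(-5)))**2 = (1 + (I + 5))**2 = (1 + (5 + I))**2 = (6 + I)**2)
c(K, B) = B/(6 + B)**2 (c(K, B) = B/((6 + B)**2) = B/(6 + B)**2)
c(220, 120)/f(-117, 62) = (120/(6 + 120)**2)/(-4/109) = (120/126**2)*(-109/4) = (120*(1/15876))*(-109/4) = (10/1323)*(-109/4) = -545/2646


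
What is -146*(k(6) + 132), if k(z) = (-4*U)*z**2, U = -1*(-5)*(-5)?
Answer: -544872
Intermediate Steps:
U = -25 (U = 5*(-5) = -25)
k(z) = 100*z**2 (k(z) = (-4*(-25))*z**2 = 100*z**2)
-146*(k(6) + 132) = -146*(100*6**2 + 132) = -146*(100*36 + 132) = -146*(3600 + 132) = -146*3732 = -544872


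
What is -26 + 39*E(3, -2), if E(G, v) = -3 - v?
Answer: -65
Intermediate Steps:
-26 + 39*E(3, -2) = -26 + 39*(-3 - 1*(-2)) = -26 + 39*(-3 + 2) = -26 + 39*(-1) = -26 - 39 = -65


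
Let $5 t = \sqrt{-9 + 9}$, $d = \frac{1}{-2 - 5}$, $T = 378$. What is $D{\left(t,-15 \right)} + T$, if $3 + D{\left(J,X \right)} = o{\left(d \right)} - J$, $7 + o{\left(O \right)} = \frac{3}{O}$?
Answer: $347$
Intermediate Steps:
$d = - \frac{1}{7}$ ($d = \frac{1}{-7} = - \frac{1}{7} \approx -0.14286$)
$t = 0$ ($t = \frac{\sqrt{-9 + 9}}{5} = \frac{\sqrt{0}}{5} = \frac{1}{5} \cdot 0 = 0$)
$o{\left(O \right)} = -7 + \frac{3}{O}$
$D{\left(J,X \right)} = -31 - J$ ($D{\left(J,X \right)} = -3 - \left(7 + 21 + J\right) = -3 - \left(28 + J\right) = -31 - J$)
$D{\left(t,-15 \right)} + T = \left(-31 - 0\right) + 378 = \left(-31 + 0\right) + 378 = -31 + 378 = 347$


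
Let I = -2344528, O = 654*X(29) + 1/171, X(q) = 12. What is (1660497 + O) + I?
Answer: -115627292/171 ≈ -6.7618e+5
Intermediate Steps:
O = 1342009/171 (O = 654*12 + 1/171 = 7848 + 1/171 = 1342009/171 ≈ 7848.0)
(1660497 + O) + I = (1660497 + 1342009/171) - 2344528 = 285286996/171 - 2344528 = -115627292/171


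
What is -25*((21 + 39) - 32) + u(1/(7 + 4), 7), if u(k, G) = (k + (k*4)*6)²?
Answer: -84075/121 ≈ -694.83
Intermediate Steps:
u(k, G) = 625*k² (u(k, G) = (k + (4*k)*6)² = (k + 24*k)² = (25*k)² = 625*k²)
-25*((21 + 39) - 32) + u(1/(7 + 4), 7) = -25*((21 + 39) - 32) + 625*(1/(7 + 4))² = -25*(60 - 32) + 625*(1/11)² = -25*28 + 625*(1/11)² = -700 + 625*(1/121) = -700 + 625/121 = -84075/121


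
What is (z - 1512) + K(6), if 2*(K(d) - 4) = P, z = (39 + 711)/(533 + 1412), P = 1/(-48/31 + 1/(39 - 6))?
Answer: -1821948919/1208234 ≈ -1507.9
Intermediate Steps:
P = -1023/1553 (P = 1/(-48*1/31 + 1/33) = 1/(-48/31 + 1/33) = 1/(-1553/1023) = -1023/1553 ≈ -0.65872)
z = 150/389 (z = 750/1945 = 750*(1/1945) = 150/389 ≈ 0.38560)
K(d) = 11401/3106 (K(d) = 4 + (1/2)*(-1023/1553) = 4 - 1023/3106 = 11401/3106)
(z - 1512) + K(6) = (150/389 - 1512) + 11401/3106 = -588018/389 + 11401/3106 = -1821948919/1208234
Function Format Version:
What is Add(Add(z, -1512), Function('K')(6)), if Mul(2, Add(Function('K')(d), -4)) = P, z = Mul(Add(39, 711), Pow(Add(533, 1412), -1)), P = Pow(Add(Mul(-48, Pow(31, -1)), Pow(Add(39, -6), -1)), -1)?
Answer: Rational(-1821948919, 1208234) ≈ -1507.9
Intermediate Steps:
P = Rational(-1023, 1553) (P = Pow(Add(Mul(-48, Rational(1, 31)), Pow(33, -1)), -1) = Pow(Add(Rational(-48, 31), Rational(1, 33)), -1) = Pow(Rational(-1553, 1023), -1) = Rational(-1023, 1553) ≈ -0.65872)
z = Rational(150, 389) (z = Mul(750, Pow(1945, -1)) = Mul(750, Rational(1, 1945)) = Rational(150, 389) ≈ 0.38560)
Function('K')(d) = Rational(11401, 3106) (Function('K')(d) = Add(4, Mul(Rational(1, 2), Rational(-1023, 1553))) = Add(4, Rational(-1023, 3106)) = Rational(11401, 3106))
Add(Add(z, -1512), Function('K')(6)) = Add(Add(Rational(150, 389), -1512), Rational(11401, 3106)) = Add(Rational(-588018, 389), Rational(11401, 3106)) = Rational(-1821948919, 1208234)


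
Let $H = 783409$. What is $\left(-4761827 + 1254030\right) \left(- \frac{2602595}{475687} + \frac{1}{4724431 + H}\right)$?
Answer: $\frac{50283134763545474061}{2620007886080} \approx 1.9192 \cdot 10^{7}$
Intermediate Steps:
$\left(-4761827 + 1254030\right) \left(- \frac{2602595}{475687} + \frac{1}{4724431 + H}\right) = \left(-4761827 + 1254030\right) \left(- \frac{2602595}{475687} + \frac{1}{4724431 + 783409}\right) = - 3507797 \left(\left(-2602595\right) \frac{1}{475687} + \frac{1}{5507840}\right) = - 3507797 \left(- \frac{2602595}{475687} + \frac{1}{5507840}\right) = \left(-3507797\right) \left(- \frac{14334676369113}{2620007886080}\right) = \frac{50283134763545474061}{2620007886080}$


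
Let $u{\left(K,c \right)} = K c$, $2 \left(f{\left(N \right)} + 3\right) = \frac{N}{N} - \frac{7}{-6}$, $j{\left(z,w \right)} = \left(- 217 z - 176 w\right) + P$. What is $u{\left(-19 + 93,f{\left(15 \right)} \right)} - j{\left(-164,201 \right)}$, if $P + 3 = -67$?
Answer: $- \frac{1703}{6} \approx -283.83$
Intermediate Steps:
$P = -70$ ($P = -3 - 67 = -70$)
$j{\left(z,w \right)} = -70 - 217 z - 176 w$ ($j{\left(z,w \right)} = \left(- 217 z - 176 w\right) - 70 = -70 - 217 z - 176 w$)
$f{\left(N \right)} = - \frac{23}{12}$ ($f{\left(N \right)} = -3 + \frac{\frac{N}{N} - \frac{7}{-6}}{2} = -3 + \frac{1 - - \frac{7}{6}}{2} = -3 + \frac{1 + \frac{7}{6}}{2} = -3 + \frac{1}{2} \cdot \frac{13}{6} = -3 + \frac{13}{12} = - \frac{23}{12}$)
$u{\left(-19 + 93,f{\left(15 \right)} \right)} - j{\left(-164,201 \right)} = \left(-19 + 93\right) \left(- \frac{23}{12}\right) - \left(-70 - -35588 - 35376\right) = 74 \left(- \frac{23}{12}\right) - \left(-70 + 35588 - 35376\right) = - \frac{851}{6} - 142 = - \frac{1703}{6}$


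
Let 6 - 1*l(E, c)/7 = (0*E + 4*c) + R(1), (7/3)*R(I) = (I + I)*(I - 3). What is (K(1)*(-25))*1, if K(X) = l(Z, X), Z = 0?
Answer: -650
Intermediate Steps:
R(I) = 6*I*(-3 + I)/7 (R(I) = 3*((I + I)*(I - 3))/7 = 3*((2*I)*(-3 + I))/7 = 3*(2*I*(-3 + I))/7 = 6*I*(-3 + I)/7)
l(E, c) = 54 - 28*c (l(E, c) = 42 - 7*((0*E + 4*c) + (6/7)*1*(-3 + 1)) = 42 - 7*((0 + 4*c) + (6/7)*1*(-2)) = 42 - 7*(4*c - 12/7) = 42 - 7*(-12/7 + 4*c) = 42 + (12 - 28*c) = 54 - 28*c)
K(X) = 54 - 28*X
(K(1)*(-25))*1 = ((54 - 28*1)*(-25))*1 = ((54 - 28)*(-25))*1 = (26*(-25))*1 = -650*1 = -650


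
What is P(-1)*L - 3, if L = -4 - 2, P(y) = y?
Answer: 3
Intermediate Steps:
L = -6
P(-1)*L - 3 = -1*(-6) - 3 = 6 - 3 = 3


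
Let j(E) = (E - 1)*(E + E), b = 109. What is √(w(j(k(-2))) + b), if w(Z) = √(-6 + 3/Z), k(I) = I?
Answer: √(436 + 2*I*√23)/2 ≈ 10.441 + 0.11483*I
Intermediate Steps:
j(E) = 2*E*(-1 + E) (j(E) = (-1 + E)*(2*E) = 2*E*(-1 + E))
√(w(j(k(-2))) + b) = √(√(-6 + 3/((2*(-2)*(-1 - 2)))) + 109) = √(√(-6 + 3/((2*(-2)*(-3)))) + 109) = √(√(-6 + 3/12) + 109) = √(√(-6 + 3*(1/12)) + 109) = √(√(-6 + ¼) + 109) = √(√(-23/4) + 109) = √(I*√23/2 + 109) = √(109 + I*√23/2)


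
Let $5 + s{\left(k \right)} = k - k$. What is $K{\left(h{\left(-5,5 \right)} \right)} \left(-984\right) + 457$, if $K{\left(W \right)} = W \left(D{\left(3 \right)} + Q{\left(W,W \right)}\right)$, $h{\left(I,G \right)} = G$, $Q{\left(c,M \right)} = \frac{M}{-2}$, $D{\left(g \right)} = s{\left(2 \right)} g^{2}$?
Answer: $234157$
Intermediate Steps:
$s{\left(k \right)} = -5$ ($s{\left(k \right)} = -5 + \left(k - k\right) = -5 + 0 = -5$)
$D{\left(g \right)} = - 5 g^{2}$
$Q{\left(c,M \right)} = - \frac{M}{2}$ ($Q{\left(c,M \right)} = M \left(- \frac{1}{2}\right) = - \frac{M}{2}$)
$K{\left(W \right)} = W \left(-45 - \frac{W}{2}\right)$ ($K{\left(W \right)} = W \left(- 5 \cdot 3^{2} - \frac{W}{2}\right) = W \left(\left(-5\right) 9 - \frac{W}{2}\right) = W \left(-45 - \frac{W}{2}\right)$)
$K{\left(h{\left(-5,5 \right)} \right)} \left(-984\right) + 457 = \left(- \frac{1}{2}\right) 5 \left(90 + 5\right) \left(-984\right) + 457 = \left(- \frac{1}{2}\right) 5 \cdot 95 \left(-984\right) + 457 = \left(- \frac{475}{2}\right) \left(-984\right) + 457 = 233700 + 457 = 234157$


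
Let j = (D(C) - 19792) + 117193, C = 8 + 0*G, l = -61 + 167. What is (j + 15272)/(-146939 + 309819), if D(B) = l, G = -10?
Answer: 112779/162880 ≈ 0.69241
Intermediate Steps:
l = 106
C = 8 (C = 8 + 0*(-10) = 8 + 0 = 8)
D(B) = 106
j = 97507 (j = (106 - 19792) + 117193 = -19686 + 117193 = 97507)
(j + 15272)/(-146939 + 309819) = (97507 + 15272)/(-146939 + 309819) = 112779/162880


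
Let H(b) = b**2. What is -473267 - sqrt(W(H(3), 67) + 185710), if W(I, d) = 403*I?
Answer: -473267 - sqrt(189337) ≈ -4.7370e+5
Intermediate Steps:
-473267 - sqrt(W(H(3), 67) + 185710) = -473267 - sqrt(403*3**2 + 185710) = -473267 - sqrt(403*9 + 185710) = -473267 - sqrt(3627 + 185710) = -473267 - sqrt(189337)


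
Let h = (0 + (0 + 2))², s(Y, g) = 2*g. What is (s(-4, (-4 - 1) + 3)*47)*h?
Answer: -752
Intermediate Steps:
h = 4 (h = (0 + 2)² = 2² = 4)
(s(-4, (-4 - 1) + 3)*47)*h = ((2*((-4 - 1) + 3))*47)*4 = ((2*(-5 + 3))*47)*4 = ((2*(-2))*47)*4 = -4*47*4 = -188*4 = -752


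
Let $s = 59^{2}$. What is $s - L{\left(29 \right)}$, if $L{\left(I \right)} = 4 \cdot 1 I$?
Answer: $3365$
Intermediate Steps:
$s = 3481$
$L{\left(I \right)} = 4 I$
$s - L{\left(29 \right)} = 3481 - 4 \cdot 29 = 3481 - 116 = 3365$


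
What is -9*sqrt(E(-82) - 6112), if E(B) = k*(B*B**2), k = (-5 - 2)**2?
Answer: -18*I*sqrt(6755786) ≈ -46785.0*I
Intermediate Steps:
k = 49 (k = (-7)**2 = 49)
E(B) = 49*B**3 (E(B) = 49*(B*B**2) = 49*B**3)
-9*sqrt(E(-82) - 6112) = -9*sqrt(49*(-82)**3 - 6112) = -9*sqrt(49*(-551368) - 6112) = -9*sqrt(-27017032 - 6112) = -18*I*sqrt(6755786)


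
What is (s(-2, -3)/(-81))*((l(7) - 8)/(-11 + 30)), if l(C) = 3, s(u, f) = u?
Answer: -10/1539 ≈ -0.0064977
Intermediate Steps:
(s(-2, -3)/(-81))*((l(7) - 8)/(-11 + 30)) = (-2/(-81))*((3 - 8)/(-11 + 30)) = (-1/81*(-2))*(-5/19) = 2*(-5*1/19)/81 = (2/81)*(-5/19) = -10/1539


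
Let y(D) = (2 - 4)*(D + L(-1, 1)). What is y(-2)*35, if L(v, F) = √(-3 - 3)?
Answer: 140 - 70*I*√6 ≈ 140.0 - 171.46*I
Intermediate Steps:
L(v, F) = I*√6 (L(v, F) = √(-6) = I*√6)
y(D) = -2*D - 2*I*√6 (y(D) = (2 - 4)*(D + I*√6) = -2*(D + I*√6) = -2*D - 2*I*√6)
y(-2)*35 = (-2*(-2) - 2*I*√6)*35 = (4 - 2*I*√6)*35 = 140 - 70*I*√6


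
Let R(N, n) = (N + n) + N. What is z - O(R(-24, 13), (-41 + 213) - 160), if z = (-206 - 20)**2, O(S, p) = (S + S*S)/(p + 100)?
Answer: 408523/8 ≈ 51065.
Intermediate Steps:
R(N, n) = n + 2*N
O(S, p) = (S + S**2)/(100 + p)
z = 51076 (z = (-226)**2 = 51076)
z - O(R(-24, 13), (-41 + 213) - 160) = 51076 - (13 + 2*(-24))*(1 + (13 + 2*(-24)))/(100 + ((-41 + 213) - 160)) = 51076 - (13 - 48)*(1 + (13 - 48))/(100 + (172 - 160)) = 51076 - (-35)*(1 - 35)/(100 + 12) = 51076 - (-35)*(-34)/112 = 51076 - 1*85/8 = 51076 - 85/8 = 408523/8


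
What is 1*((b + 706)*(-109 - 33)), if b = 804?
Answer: -214420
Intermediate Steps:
1*((b + 706)*(-109 - 33)) = 1*((804 + 706)*(-109 - 33)) = 1*(1510*(-142)) = 1*(-214420) = -214420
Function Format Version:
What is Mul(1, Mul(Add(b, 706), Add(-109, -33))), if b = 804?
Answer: -214420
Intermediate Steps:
Mul(1, Mul(Add(b, 706), Add(-109, -33))) = Mul(1, Mul(Add(804, 706), Add(-109, -33))) = Mul(1, Mul(1510, -142)) = Mul(1, -214420) = -214420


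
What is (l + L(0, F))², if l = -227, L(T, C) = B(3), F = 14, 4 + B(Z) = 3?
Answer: 51984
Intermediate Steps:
B(Z) = -1 (B(Z) = -4 + 3 = -1)
L(T, C) = -1
(l + L(0, F))² = (-227 - 1)² = (-228)² = 51984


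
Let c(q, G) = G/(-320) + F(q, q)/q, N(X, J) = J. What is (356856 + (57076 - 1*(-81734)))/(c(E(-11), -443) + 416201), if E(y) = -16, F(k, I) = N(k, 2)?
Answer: 158613120/133184723 ≈ 1.1909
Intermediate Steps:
F(k, I) = 2
c(q, G) = 2/q - G/320 (c(q, G) = G/(-320) + 2/q = G*(-1/320) + 2/q = -G/320 + 2/q = 2/q - G/320)
(356856 + (57076 - 1*(-81734)))/(c(E(-11), -443) + 416201) = (356856 + (57076 - 1*(-81734)))/((2/(-16) - 1/320*(-443)) + 416201) = (356856 + (57076 + 81734))/((2*(-1/16) + 443/320) + 416201) = (356856 + 138810)/((-1/8 + 443/320) + 416201) = 495666/(403/320 + 416201) = 495666/(133184723/320) = 495666*(320/133184723) = 158613120/133184723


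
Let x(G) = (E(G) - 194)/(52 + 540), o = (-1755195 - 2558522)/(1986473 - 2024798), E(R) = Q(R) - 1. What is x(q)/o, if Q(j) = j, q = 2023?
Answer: 17514525/638430116 ≈ 0.027434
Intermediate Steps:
E(R) = -1 + R (E(R) = R - 1 = -1 + R)
o = 4313717/38325 (o = -4313717/(-38325) = -4313717*(-1/38325) = 4313717/38325 ≈ 112.56)
x(G) = -195/592 + G/592 (x(G) = ((-1 + G) - 194)/(52 + 540) = (-195 + G)/592 = (-195 + G)*(1/592) = -195/592 + G/592)
x(q)/o = (-195/592 + (1/592)*2023)/(4313717/38325) = (-195/592 + 2023/592)*(38325/4313717) = (457/148)*(38325/4313717) = 17514525/638430116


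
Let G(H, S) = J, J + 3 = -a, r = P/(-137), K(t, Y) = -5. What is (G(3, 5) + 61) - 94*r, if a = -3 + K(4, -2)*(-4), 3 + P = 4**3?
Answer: 11351/137 ≈ 82.854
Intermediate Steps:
P = 61 (P = -3 + 4**3 = -3 + 64 = 61)
r = -61/137 (r = 61/(-137) = 61*(-1/137) = -61/137 ≈ -0.44526)
a = 17 (a = -3 - 5*(-4) = -3 + 20 = 17)
J = -20 (J = -3 - 1*17 = -3 - 17 = -20)
G(H, S) = -20
(G(3, 5) + 61) - 94*r = (-20 + 61) - 94*(-61/137) = 41 + 5734/137 = 11351/137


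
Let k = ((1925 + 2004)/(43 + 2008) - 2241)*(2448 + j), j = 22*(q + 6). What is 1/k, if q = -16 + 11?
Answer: -2051/11343134140 ≈ -1.8081e-7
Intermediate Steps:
q = -5
j = 22 (j = 22*(-5 + 6) = 22*1 = 22)
k = -11343134140/2051 (k = ((1925 + 2004)/(43 + 2008) - 2241)*(2448 + 22) = (3929/2051 - 2241)*2470 = -4592362/2051*2470 = -11343134140/2051 ≈ -5.5305e+6)
1/k = 1/(-11343134140/2051) = -2051/11343134140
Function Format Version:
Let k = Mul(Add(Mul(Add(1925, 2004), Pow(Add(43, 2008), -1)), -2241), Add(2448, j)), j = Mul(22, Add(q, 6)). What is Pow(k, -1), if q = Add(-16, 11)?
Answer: Rational(-2051, 11343134140) ≈ -1.8081e-7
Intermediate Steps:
q = -5
j = 22 (j = Mul(22, Add(-5, 6)) = Mul(22, 1) = 22)
k = Rational(-11343134140, 2051) (k = Mul(Add(Mul(Add(1925, 2004), Pow(Add(43, 2008), -1)), -2241), Add(2448, 22)) = Mul(Add(Mul(3929, Pow(2051, -1)), -2241), 2470) = Mul(Add(Mul(3929, Rational(1, 2051)), -2241), 2470) = Mul(Add(Rational(3929, 2051), -2241), 2470) = Mul(Rational(-4592362, 2051), 2470) = Rational(-11343134140, 2051) ≈ -5.5305e+6)
Pow(k, -1) = Pow(Rational(-11343134140, 2051), -1) = Rational(-2051, 11343134140)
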